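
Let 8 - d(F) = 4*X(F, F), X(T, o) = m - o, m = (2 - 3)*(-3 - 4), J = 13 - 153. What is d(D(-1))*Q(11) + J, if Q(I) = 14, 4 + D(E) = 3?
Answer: -476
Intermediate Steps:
D(E) = -1 (D(E) = -4 + 3 = -1)
J = -140
m = 7 (m = -1*(-7) = 7)
X(T, o) = 7 - o
d(F) = -20 + 4*F (d(F) = 8 - 4*(7 - F) = 8 - (28 - 4*F) = 8 + (-28 + 4*F) = -20 + 4*F)
d(D(-1))*Q(11) + J = (-20 + 4*(-1))*14 - 140 = (-20 - 4)*14 - 140 = -24*14 - 140 = -336 - 140 = -476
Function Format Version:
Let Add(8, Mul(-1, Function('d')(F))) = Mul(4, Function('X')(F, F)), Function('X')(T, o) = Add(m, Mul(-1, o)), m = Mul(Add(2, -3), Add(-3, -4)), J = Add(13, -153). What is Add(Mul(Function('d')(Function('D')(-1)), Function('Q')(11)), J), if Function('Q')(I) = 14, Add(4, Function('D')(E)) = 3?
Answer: -476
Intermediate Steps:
Function('D')(E) = -1 (Function('D')(E) = Add(-4, 3) = -1)
J = -140
m = 7 (m = Mul(-1, -7) = 7)
Function('X')(T, o) = Add(7, Mul(-1, o))
Function('d')(F) = Add(-20, Mul(4, F)) (Function('d')(F) = Add(8, Mul(-1, Mul(4, Add(7, Mul(-1, F))))) = Add(8, Mul(-1, Add(28, Mul(-4, F)))) = Add(8, Add(-28, Mul(4, F))) = Add(-20, Mul(4, F)))
Add(Mul(Function('d')(Function('D')(-1)), Function('Q')(11)), J) = Add(Mul(Add(-20, Mul(4, -1)), 14), -140) = Add(Mul(Add(-20, -4), 14), -140) = Add(Mul(-24, 14), -140) = Add(-336, -140) = -476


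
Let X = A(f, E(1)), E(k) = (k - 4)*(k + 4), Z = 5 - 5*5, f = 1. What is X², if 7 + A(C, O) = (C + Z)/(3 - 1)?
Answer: 1089/4 ≈ 272.25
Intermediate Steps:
Z = -20 (Z = 5 - 25 = -20)
E(k) = (-4 + k)*(4 + k)
A(C, O) = -17 + C/2 (A(C, O) = -7 + (C - 20)/(3 - 1) = -7 + (-20 + C)/2 = -7 + (-20 + C)*(½) = -7 + (-10 + C/2) = -17 + C/2)
X = -33/2 (X = -17 + (½)*1 = -17 + ½ = -33/2 ≈ -16.500)
X² = (-33/2)² = 1089/4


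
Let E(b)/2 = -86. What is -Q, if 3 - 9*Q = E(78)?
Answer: -175/9 ≈ -19.444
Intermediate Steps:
E(b) = -172 (E(b) = 2*(-86) = -172)
Q = 175/9 (Q = ⅓ - ⅑*(-172) = ⅓ + 172/9 = 175/9 ≈ 19.444)
-Q = -1*175/9 = -175/9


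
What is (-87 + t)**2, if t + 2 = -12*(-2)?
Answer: 4225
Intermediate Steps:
t = 22 (t = -2 - 12*(-2) = -2 + 24 = 22)
(-87 + t)**2 = (-87 + 22)**2 = (-65)**2 = 4225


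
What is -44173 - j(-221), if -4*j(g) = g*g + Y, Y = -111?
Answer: -63981/2 ≈ -31991.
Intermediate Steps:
j(g) = 111/4 - g**2/4 (j(g) = -(g*g - 111)/4 = -(g**2 - 111)/4 = -(-111 + g**2)/4 = 111/4 - g**2/4)
-44173 - j(-221) = -44173 - (111/4 - 1/4*(-221)**2) = -44173 - (111/4 - 1/4*48841) = -44173 - (111/4 - 48841/4) = -44173 - 1*(-24365/2) = -44173 + 24365/2 = -63981/2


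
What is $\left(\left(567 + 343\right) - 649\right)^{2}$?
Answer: $68121$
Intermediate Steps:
$\left(\left(567 + 343\right) - 649\right)^{2} = \left(910 - 649\right)^{2} = 261^{2} = 68121$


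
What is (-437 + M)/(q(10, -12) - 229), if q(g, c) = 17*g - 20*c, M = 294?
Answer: -143/181 ≈ -0.79006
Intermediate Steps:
q(g, c) = -20*c + 17*g
(-437 + M)/(q(10, -12) - 229) = (-437 + 294)/((-20*(-12) + 17*10) - 229) = -143/((240 + 170) - 229) = -143/(410 - 229) = -143/181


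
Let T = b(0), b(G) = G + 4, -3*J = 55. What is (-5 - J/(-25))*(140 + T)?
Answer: -4128/5 ≈ -825.60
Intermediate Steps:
J = -55/3 (J = -⅓*55 = -55/3 ≈ -18.333)
b(G) = 4 + G
T = 4 (T = 4 + 0 = 4)
(-5 - J/(-25))*(140 + T) = (-5 - (-55)/(3*(-25)))*(140 + 4) = (-5 - (-55)*(-1)/(3*25))*144 = (-5 - 1*11/15)*144 = (-5 - 11/15)*144 = -86/15*144 = -4128/5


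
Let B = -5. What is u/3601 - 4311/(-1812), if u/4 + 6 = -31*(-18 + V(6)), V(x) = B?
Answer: 6882749/2175004 ≈ 3.1645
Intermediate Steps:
V(x) = -5
u = 2828 (u = -24 + 4*(-31*(-18 - 5)) = -24 + 4*(-31*(-23)) = -24 + 4*713 = -24 + 2852 = 2828)
u/3601 - 4311/(-1812) = 2828/3601 - 4311/(-1812) = 2828*(1/3601) - 4311*(-1/1812) = 2828/3601 + 1437/604 = 6882749/2175004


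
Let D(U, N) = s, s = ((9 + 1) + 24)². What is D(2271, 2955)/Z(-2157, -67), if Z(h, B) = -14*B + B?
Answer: 1156/871 ≈ 1.3272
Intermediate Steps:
Z(h, B) = -13*B
s = 1156 (s = (10 + 24)² = 34² = 1156)
D(U, N) = 1156
D(2271, 2955)/Z(-2157, -67) = 1156/((-13*(-67))) = 1156/871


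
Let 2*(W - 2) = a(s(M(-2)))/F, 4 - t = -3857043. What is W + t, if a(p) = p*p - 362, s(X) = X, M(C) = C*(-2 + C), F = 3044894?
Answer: 11744305357657/3044894 ≈ 3.8570e+6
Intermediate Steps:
t = 3857047 (t = 4 - 1*(-3857043) = 4 + 3857043 = 3857047)
a(p) = -362 + p² (a(p) = p² - 362 = -362 + p²)
W = 6089639/3044894 (W = 2 + ((-362 + (-2*(-2 - 2))²)/3044894)/2 = 2 + ((-362 + (-2*(-4))²)*(1/3044894))/2 = 2 + ((-362 + 8²)*(1/3044894))/2 = 2 + ((-362 + 64)*(1/3044894))/2 = 2 + (-298*1/3044894)/2 = 2 + (½)*(-149/1522447) = 2 - 149/3044894 = 6089639/3044894 ≈ 2.0000)
W + t = 6089639/3044894 + 3857047 = 11744305357657/3044894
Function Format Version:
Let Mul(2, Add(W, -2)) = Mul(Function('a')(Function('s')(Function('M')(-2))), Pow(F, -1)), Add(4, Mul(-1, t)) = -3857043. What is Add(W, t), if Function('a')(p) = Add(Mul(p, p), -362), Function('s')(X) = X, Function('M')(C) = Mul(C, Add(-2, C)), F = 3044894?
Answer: Rational(11744305357657, 3044894) ≈ 3.8570e+6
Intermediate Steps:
t = 3857047 (t = Add(4, Mul(-1, -3857043)) = Add(4, 3857043) = 3857047)
Function('a')(p) = Add(-362, Pow(p, 2)) (Function('a')(p) = Add(Pow(p, 2), -362) = Add(-362, Pow(p, 2)))
W = Rational(6089639, 3044894) (W = Add(2, Mul(Rational(1, 2), Mul(Add(-362, Pow(Mul(-2, Add(-2, -2)), 2)), Pow(3044894, -1)))) = Add(2, Mul(Rational(1, 2), Mul(Add(-362, Pow(Mul(-2, -4), 2)), Rational(1, 3044894)))) = Add(2, Mul(Rational(1, 2), Mul(Add(-362, Pow(8, 2)), Rational(1, 3044894)))) = Add(2, Mul(Rational(1, 2), Mul(Add(-362, 64), Rational(1, 3044894)))) = Add(2, Mul(Rational(1, 2), Mul(-298, Rational(1, 3044894)))) = Add(2, Mul(Rational(1, 2), Rational(-149, 1522447))) = Add(2, Rational(-149, 3044894)) = Rational(6089639, 3044894) ≈ 2.0000)
Add(W, t) = Add(Rational(6089639, 3044894), 3857047) = Rational(11744305357657, 3044894)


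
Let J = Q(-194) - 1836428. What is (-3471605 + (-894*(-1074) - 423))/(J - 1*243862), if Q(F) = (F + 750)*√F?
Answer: 1306355550720/1081916614121 + 349150208*I*√194/1081916614121 ≈ 1.2074 + 0.0044949*I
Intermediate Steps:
Q(F) = √F*(750 + F) (Q(F) = (750 + F)*√F = √F*(750 + F))
J = -1836428 + 556*I*√194 (J = √(-194)*(750 - 194) - 1836428 = (I*√194)*556 - 1836428 = 556*I*√194 - 1836428 = -1836428 + 556*I*√194 ≈ -1.8364e+6 + 7744.2*I)
(-3471605 + (-894*(-1074) - 423))/(J - 1*243862) = (-3471605 + (-894*(-1074) - 423))/((-1836428 + 556*I*√194) - 1*243862) = (-3471605 + (960156 - 423))/((-1836428 + 556*I*√194) - 243862) = (-3471605 + 959733)/(-2080290 + 556*I*√194) = -2511872/(-2080290 + 556*I*√194)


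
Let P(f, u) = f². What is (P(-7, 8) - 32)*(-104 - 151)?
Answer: -4335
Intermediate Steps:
(P(-7, 8) - 32)*(-104 - 151) = ((-7)² - 32)*(-104 - 151) = (49 - 32)*(-255) = 17*(-255) = -4335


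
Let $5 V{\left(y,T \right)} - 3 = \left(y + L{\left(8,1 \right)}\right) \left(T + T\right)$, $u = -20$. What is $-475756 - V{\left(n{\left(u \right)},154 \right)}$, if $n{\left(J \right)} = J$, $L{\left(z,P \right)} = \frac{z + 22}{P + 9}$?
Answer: $- \frac{2373547}{5} \approx -4.7471 \cdot 10^{5}$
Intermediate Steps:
$L{\left(z,P \right)} = \frac{22 + z}{9 + P}$
$V{\left(y,T \right)} = \frac{3}{5} + \frac{2 T \left(3 + y\right)}{5}$ ($V{\left(y,T \right)} = \frac{3}{5} + \frac{\left(y + \frac{22 + 8}{9 + 1}\right) \left(T + T\right)}{5} = \frac{3}{5} + \frac{\left(y + \frac{1}{10} \cdot 30\right) 2 T}{5} = \frac{3}{5} + \frac{\left(y + 3\right) 2 T}{5} = \frac{3}{5} + \frac{\left(3 + y\right) 2 T}{5} = \frac{3}{5} + \frac{2 T \left(3 + y\right)}{5}$)
$-475756 - V{\left(n{\left(u \right)},154 \right)} = -475756 - \left(\frac{3}{5} + \frac{6}{5} \cdot 154 + \frac{2}{5} \cdot 154 \left(-20\right)\right) = -475756 - \left(\frac{3}{5} + \frac{924}{5} - 1232\right) = -475756 - - \frac{5233}{5} = -475756 + \frac{5233}{5} = - \frac{2373547}{5}$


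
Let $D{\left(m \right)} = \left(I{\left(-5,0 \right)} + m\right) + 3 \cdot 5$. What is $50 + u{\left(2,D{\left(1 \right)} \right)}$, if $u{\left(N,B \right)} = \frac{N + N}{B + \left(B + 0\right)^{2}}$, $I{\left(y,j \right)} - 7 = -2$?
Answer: $\frac{11552}{231} \approx 50.009$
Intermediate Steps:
$I{\left(y,j \right)} = 5$ ($I{\left(y,j \right)} = 7 - 2 = 5$)
$D{\left(m \right)} = 20 + m$ ($D{\left(m \right)} = \left(5 + m\right) + 3 \cdot 5 = \left(5 + m\right) + 15 = 20 + m$)
$u{\left(N,B \right)} = \frac{2 N}{B + B^{2}}$
$50 + u{\left(2,D{\left(1 \right)} \right)} = 50 + 2 \cdot 2 \frac{1}{20 + 1} \frac{1}{1 + \left(20 + 1\right)} = 50 + 2 \cdot 2 \cdot \frac{1}{21} \frac{1}{1 + 21} = 50 + 2 \cdot 2 \cdot \frac{1}{21} \cdot \frac{1}{22} = 50 + \frac{2}{231} = \frac{11552}{231}$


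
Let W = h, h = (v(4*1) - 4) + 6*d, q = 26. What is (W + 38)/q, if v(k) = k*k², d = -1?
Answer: 46/13 ≈ 3.5385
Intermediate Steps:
v(k) = k³
h = 54 (h = ((4*1)³ - 4) + 6*(-1) = (4³ - 4) - 6 = (64 - 4) - 6 = 60 - 6 = 54)
W = 54
(W + 38)/q = (54 + 38)/26 = (1/26)*92 = 46/13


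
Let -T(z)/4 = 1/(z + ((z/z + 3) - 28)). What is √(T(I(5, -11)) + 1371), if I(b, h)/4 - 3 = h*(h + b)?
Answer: 2*√151151/21 ≈ 37.027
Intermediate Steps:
I(b, h) = 12 + 4*h*(b + h) (I(b, h) = 12 + 4*(h*(h + b)) = 12 + 4*(h*(b + h)) = 12 + 4*h*(b + h))
T(z) = -4/(-24 + z) (T(z) = -4/(z + ((z/z + 3) - 28)) = -4/(z + ((1 + 3) - 28)) = -4/(z + (4 - 28)) = -4/(z - 24) = -4/(-24 + z))
√(T(I(5, -11)) + 1371) = √(-4/(-24 + (12 + 4*(-11)² + 4*5*(-11))) + 1371) = √(-4/(-24 + (12 + 4*121 - 220)) + 1371) = √(-4/(-24 + (12 + 484 - 220)) + 1371) = √(-4/(-24 + 276) + 1371) = √(-4/252 + 1371) = √(-4*1/252 + 1371) = √(-1/63 + 1371) = √(86372/63) = 2*√151151/21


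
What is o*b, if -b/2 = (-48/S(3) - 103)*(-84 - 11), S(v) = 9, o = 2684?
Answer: -165737000/3 ≈ -5.5246e+7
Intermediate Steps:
b = -61750/3 (b = -2*(-48/9 - 103)*(-84 - 11) = -2*(-48*1/9 - 103)*(-95) = -2*(-16/3 - 103)*(-95) = -(-650)*(-95)/3 = -2*30875/3 = -61750/3 ≈ -20583.)
o*b = 2684*(-61750/3) = -165737000/3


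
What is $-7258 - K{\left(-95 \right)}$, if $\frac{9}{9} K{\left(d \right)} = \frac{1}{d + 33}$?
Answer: $- \frac{449995}{62} \approx -7258.0$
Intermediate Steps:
$K{\left(d \right)} = \frac{1}{33 + d}$ ($K{\left(d \right)} = \frac{1}{d + 33} = \frac{1}{33 + d}$)
$-7258 - K{\left(-95 \right)} = -7258 - \frac{1}{33 - 95} = -7258 - \frac{1}{-62} = -7258 - - \frac{1}{62} = -7258 + \frac{1}{62} = - \frac{449995}{62}$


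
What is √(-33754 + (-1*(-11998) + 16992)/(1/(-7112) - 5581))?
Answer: I*√53186282672917875306/39692073 ≈ 183.74*I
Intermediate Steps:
√(-33754 + (-1*(-11998) + 16992)/(1/(-7112) - 5581)) = √(-33754 + (11998 + 16992)/(-1/7112 - 5581)) = √(-33754 + 28990/(-39692073/7112)) = √(-33754 + 28990*(-7112/39692073)) = √(-33754 - 206176880/39692073) = √(-1339972408922/39692073) = I*√53186282672917875306/39692073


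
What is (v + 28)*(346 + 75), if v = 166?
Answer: 81674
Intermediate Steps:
(v + 28)*(346 + 75) = (166 + 28)*(346 + 75) = 194*421 = 81674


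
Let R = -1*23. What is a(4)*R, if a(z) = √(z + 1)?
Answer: -23*√5 ≈ -51.430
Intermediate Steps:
a(z) = √(1 + z)
R = -23
a(4)*R = √(1 + 4)*(-23) = √5*(-23) = -23*√5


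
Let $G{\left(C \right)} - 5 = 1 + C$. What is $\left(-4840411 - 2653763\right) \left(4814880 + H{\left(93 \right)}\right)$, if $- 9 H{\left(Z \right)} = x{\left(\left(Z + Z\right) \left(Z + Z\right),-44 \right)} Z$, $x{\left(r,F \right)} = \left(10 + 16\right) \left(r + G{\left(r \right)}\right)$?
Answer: $103242109182984$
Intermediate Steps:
$G{\left(C \right)} = 6 + C$ ($G{\left(C \right)} = 5 + \left(1 + C\right) = 6 + C$)
$x{\left(r,F \right)} = 156 + 52 r$ ($x{\left(r,F \right)} = \left(10 + 16\right) \left(r + \left(6 + r\right)\right) = 26 \left(6 + 2 r\right) = 156 + 52 r$)
$H{\left(Z \right)} = - \frac{Z \left(156 + 208 Z^{2}\right)}{9}$ ($H{\left(Z \right)} = - \frac{\left(156 + 52 \left(Z + Z\right) \left(Z + Z\right)\right) Z}{9} = - \frac{\left(156 + 52 \cdot 2 Z 2 Z\right) Z}{9} = - \frac{\left(156 + 52 \cdot 4 Z^{2}\right) Z}{9} = - \frac{\left(156 + 208 Z^{2}\right) Z}{9} = - \frac{Z \left(156 + 208 Z^{2}\right)}{9}$)
$\left(-4840411 - 2653763\right) \left(4814880 + H{\left(93 \right)}\right) = \left(-4840411 - 2653763\right) \left(4814880 - \frac{1612 \left(3 + 4 \cdot 93^{2}\right)}{3}\right) = - 7494174 \left(4814880 - \frac{1612 \left(3 + 4 \cdot 8649\right)}{3}\right) = - 7494174 \left(4814880 - \frac{1612 \left(3 + 34596\right)}{3}\right) = - 7494174 \left(4814880 - \frac{1612}{3} \cdot 34599\right) = - 7494174 \left(4814880 - 18591196\right) = \left(-7494174\right) \left(-13776316\right) = 103242109182984$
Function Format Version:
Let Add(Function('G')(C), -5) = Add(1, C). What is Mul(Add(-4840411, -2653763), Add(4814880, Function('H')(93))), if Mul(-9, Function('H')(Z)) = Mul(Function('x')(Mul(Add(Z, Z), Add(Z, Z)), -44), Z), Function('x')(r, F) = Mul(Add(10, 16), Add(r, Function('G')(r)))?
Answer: 103242109182984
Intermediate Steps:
Function('G')(C) = Add(6, C) (Function('G')(C) = Add(5, Add(1, C)) = Add(6, C))
Function('x')(r, F) = Add(156, Mul(52, r)) (Function('x')(r, F) = Mul(Add(10, 16), Add(r, Add(6, r))) = Mul(26, Add(6, Mul(2, r))) = Add(156, Mul(52, r)))
Function('H')(Z) = Mul(Rational(-1, 9), Z, Add(156, Mul(208, Pow(Z, 2)))) (Function('H')(Z) = Mul(Rational(-1, 9), Mul(Add(156, Mul(52, Mul(Add(Z, Z), Add(Z, Z)))), Z)) = Mul(Rational(-1, 9), Mul(Add(156, Mul(52, Mul(Mul(2, Z), Mul(2, Z)))), Z)) = Mul(Rational(-1, 9), Mul(Add(156, Mul(52, Mul(4, Pow(Z, 2)))), Z)) = Mul(Rational(-1, 9), Mul(Add(156, Mul(208, Pow(Z, 2))), Z)) = Mul(Rational(-1, 9), Mul(Z, Add(156, Mul(208, Pow(Z, 2))))) = Mul(Rational(-1, 9), Z, Add(156, Mul(208, Pow(Z, 2)))))
Mul(Add(-4840411, -2653763), Add(4814880, Function('H')(93))) = Mul(Add(-4840411, -2653763), Add(4814880, Mul(Rational(-52, 9), 93, Add(3, Mul(4, Pow(93, 2)))))) = Mul(-7494174, Add(4814880, Mul(Rational(-52, 9), 93, Add(3, Mul(4, 8649))))) = Mul(-7494174, Add(4814880, Mul(Rational(-52, 9), 93, Add(3, 34596)))) = Mul(-7494174, Add(4814880, Mul(Rational(-52, 9), 93, 34599))) = Mul(-7494174, Add(4814880, -18591196)) = Mul(-7494174, -13776316) = 103242109182984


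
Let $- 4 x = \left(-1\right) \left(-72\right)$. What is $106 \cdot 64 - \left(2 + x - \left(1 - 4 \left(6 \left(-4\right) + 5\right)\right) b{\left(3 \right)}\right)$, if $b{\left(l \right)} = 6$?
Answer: $7262$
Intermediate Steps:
$x = -18$ ($x = - \frac{\left(-1\right) \left(-72\right)}{4} = \left(- \frac{1}{4}\right) 72 = -18$)
$106 \cdot 64 - \left(2 + x - \left(1 - 4 \left(6 \left(-4\right) + 5\right)\right) b{\left(3 \right)}\right) = 106 \cdot 64 - \left(-16 - \left(1 - 4 \left(6 \left(-4\right) + 5\right)\right) 6\right) = 6784 - \left(-16 - \left(1 - 4 \left(-24 + 5\right)\right) 6\right) = 6784 - \left(-16 - \left(1 - -76\right) 6\right) = 6784 - \left(-16 - \left(1 + 76\right) 6\right) = 6784 + \left(\left(77 \cdot 6 - 2\right) + 18\right) = 6784 + \left(\left(462 - 2\right) + 18\right) = 6784 + \left(460 + 18\right) = 6784 + 478 = 7262$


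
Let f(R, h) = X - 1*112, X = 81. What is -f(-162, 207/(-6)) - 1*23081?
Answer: -23050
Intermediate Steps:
f(R, h) = -31 (f(R, h) = 81 - 1*112 = 81 - 112 = -31)
-f(-162, 207/(-6)) - 1*23081 = -1*(-31) - 1*23081 = 31 - 23081 = -23050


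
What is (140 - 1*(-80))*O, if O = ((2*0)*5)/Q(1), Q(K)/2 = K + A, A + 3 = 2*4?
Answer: 0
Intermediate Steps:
A = 5 (A = -3 + 2*4 = -3 + 8 = 5)
Q(K) = 10 + 2*K (Q(K) = 2*(K + 5) = 2*(5 + K) = 10 + 2*K)
O = 0 (O = ((2*0)*5)/(10 + 2*1) = (0*5)/(10 + 2) = 0/12 = 0*(1/12) = 0)
(140 - 1*(-80))*O = (140 - 1*(-80))*0 = (140 + 80)*0 = 220*0 = 0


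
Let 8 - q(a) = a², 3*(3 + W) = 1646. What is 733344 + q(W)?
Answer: 3920399/9 ≈ 4.3560e+5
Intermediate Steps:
W = 1637/3 (W = -3 + (⅓)*1646 = -3 + 1646/3 = 1637/3 ≈ 545.67)
q(a) = 8 - a²
733344 + q(W) = 733344 + (8 - (1637/3)²) = 733344 + (8 - 1*2679769/9) = 733344 + (8 - 2679769/9) = 733344 - 2679697/9 = 3920399/9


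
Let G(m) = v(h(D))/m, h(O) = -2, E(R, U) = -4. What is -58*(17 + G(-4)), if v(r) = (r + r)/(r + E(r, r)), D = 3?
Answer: -2929/3 ≈ -976.33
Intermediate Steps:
v(r) = 2*r/(-4 + r) (v(r) = (r + r)/(r - 4) = (2*r)/(-4 + r) = 2*r/(-4 + r))
G(m) = 2/(3*m) (G(m) = (2*(-2)/(-4 - 2))/m = (2*(-2)/(-6))/m = (2*(-2)*(-⅙))/m = 2/(3*m))
-58*(17 + G(-4)) = -58*(17 + (⅔)/(-4)) = -58*(17 + (⅔)*(-¼)) = -58*(17 - ⅙) = -58*101/6 = -2929/3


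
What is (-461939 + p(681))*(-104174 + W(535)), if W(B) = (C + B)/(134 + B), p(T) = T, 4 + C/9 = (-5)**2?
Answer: 32145845855956/669 ≈ 4.8051e+10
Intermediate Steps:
C = 189 (C = -36 + 9*(-5)**2 = -36 + 9*25 = -36 + 225 = 189)
W(B) = (189 + B)/(134 + B)
(-461939 + p(681))*(-104174 + W(535)) = (-461939 + 681)*(-104174 + (189 + 535)/(134 + 535)) = -461258*(-104174 + 724/669) = -461258*(-69691682/669) = 32145845855956/669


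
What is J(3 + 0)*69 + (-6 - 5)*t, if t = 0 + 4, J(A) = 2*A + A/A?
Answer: 439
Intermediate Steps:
J(A) = 1 + 2*A (J(A) = 2*A + 1 = 1 + 2*A)
t = 4
J(3 + 0)*69 + (-6 - 5)*t = (1 + 2*(3 + 0))*69 + (-6 - 5)*4 = (1 + 2*3)*69 - 11*4 = (1 + 6)*69 - 44 = 7*69 - 44 = 483 - 44 = 439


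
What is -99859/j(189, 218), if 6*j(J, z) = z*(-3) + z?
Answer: 299577/218 ≈ 1374.2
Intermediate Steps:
j(J, z) = -z/3 (j(J, z) = (z*(-3) + z)/6 = (-3*z + z)/6 = (-2*z)/6 = -z/3)
-99859/j(189, 218) = -99859/((-⅓*218)) = -99859/(-218/3) = -99859*(-3/218) = 299577/218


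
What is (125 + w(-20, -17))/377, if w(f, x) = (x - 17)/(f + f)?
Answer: 2517/7540 ≈ 0.33382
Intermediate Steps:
w(f, x) = (-17 + x)/(2*f) (w(f, x) = (-17 + x)/((2*f)) = (-17 + x)*(1/(2*f)) = (-17 + x)/(2*f))
(125 + w(-20, -17))/377 = (125 + (½)*(-17 - 17)/(-20))/377 = (125 + (½)*(-1/20)*(-34))*(1/377) = (125 + 17/20)*(1/377) = (2517/20)*(1/377) = 2517/7540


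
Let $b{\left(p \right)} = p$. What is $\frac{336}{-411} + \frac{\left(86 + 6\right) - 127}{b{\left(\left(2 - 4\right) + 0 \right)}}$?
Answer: $\frac{4571}{274} \approx 16.682$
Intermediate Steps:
$\frac{336}{-411} + \frac{\left(86 + 6\right) - 127}{b{\left(\left(2 - 4\right) + 0 \right)}} = \frac{336}{-411} + \frac{\left(86 + 6\right) - 127}{\left(2 - 4\right) + 0} = 336 \left(- \frac{1}{411}\right) + \frac{92 - 127}{-2 + 0} = - \frac{112}{137} - \frac{35}{-2} = - \frac{112}{137} - - \frac{35}{2} = - \frac{112}{137} + \frac{35}{2} = \frac{4571}{274}$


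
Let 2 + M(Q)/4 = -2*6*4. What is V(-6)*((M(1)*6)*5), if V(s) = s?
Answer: 36000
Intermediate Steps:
M(Q) = -200 (M(Q) = -8 + 4*(-2*6*4) = -8 + 4*(-12*4) = -8 + 4*(-48) = -8 - 192 = -200)
V(-6)*((M(1)*6)*5) = -6*(-200*6)*5 = -(-7200)*5 = -6*(-6000) = 36000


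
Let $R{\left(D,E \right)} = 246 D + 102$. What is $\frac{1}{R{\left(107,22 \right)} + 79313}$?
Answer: $\frac{1}{105737} \approx 9.4574 \cdot 10^{-6}$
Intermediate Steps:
$R{\left(D,E \right)} = 102 + 246 D$
$\frac{1}{R{\left(107,22 \right)} + 79313} = \frac{1}{\left(102 + 246 \cdot 107\right) + 79313} = \frac{1}{\left(102 + 26322\right) + 79313} = \frac{1}{26424 + 79313} = \frac{1}{105737}$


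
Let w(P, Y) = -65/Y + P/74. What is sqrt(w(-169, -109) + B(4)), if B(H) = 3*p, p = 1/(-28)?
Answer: 3*I*sqrt(635677427)/56462 ≈ 1.3396*I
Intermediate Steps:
p = -1/28 ≈ -0.035714
w(P, Y) = -65/Y + P/74 (w(P, Y) = -65/Y + P*(1/74) = -65/Y + P/74)
B(H) = -3/28 (B(H) = 3*(-1/28) = -3/28)
sqrt(w(-169, -109) + B(4)) = sqrt((-65/(-109) + (1/74)*(-169)) - 3/28) = sqrt((-65*(-1/109) - 169/74) - 3/28) = sqrt((65/109 - 169/74) - 3/28) = sqrt(-13611/8066 - 3/28) = sqrt(-202653/112924) = 3*I*sqrt(635677427)/56462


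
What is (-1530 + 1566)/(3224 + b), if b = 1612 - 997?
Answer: 36/3839 ≈ 0.0093774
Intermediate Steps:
b = 615
(-1530 + 1566)/(3224 + b) = (-1530 + 1566)/(3224 + 615) = 36/3839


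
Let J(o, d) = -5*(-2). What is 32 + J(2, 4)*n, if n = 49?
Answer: 522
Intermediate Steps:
J(o, d) = 10
32 + J(2, 4)*n = 32 + 10*49 = 32 + 490 = 522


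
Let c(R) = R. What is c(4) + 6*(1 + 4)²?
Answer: 154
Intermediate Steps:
c(4) + 6*(1 + 4)² = 4 + 6*(1 + 4)² = 4 + 6*5² = 4 + 6*25 = 4 + 150 = 154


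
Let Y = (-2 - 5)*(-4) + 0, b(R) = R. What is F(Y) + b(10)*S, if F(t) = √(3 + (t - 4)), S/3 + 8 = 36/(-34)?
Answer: -4620/17 + 3*√3 ≈ -266.57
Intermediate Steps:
S = -462/17 (S = -24 + 3*(36/(-34)) = -24 + 3*(36*(-1/34)) = -24 + 3*(-18/17) = -24 - 54/17 = -462/17 ≈ -27.176)
Y = 28 (Y = -7*(-4) + 0 = 28 + 0 = 28)
F(t) = √(-1 + t) (F(t) = √(3 + (-4 + t)) = √(-1 + t))
F(Y) + b(10)*S = √(-1 + 28) + 10*(-462/17) = √27 - 4620/17 = 3*√3 - 4620/17 = -4620/17 + 3*√3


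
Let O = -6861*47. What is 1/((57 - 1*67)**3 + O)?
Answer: -1/323467 ≈ -3.0915e-6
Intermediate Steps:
O = -322467
1/((57 - 1*67)**3 + O) = 1/((57 - 1*67)**3 - 322467) = 1/((57 - 67)**3 - 322467) = 1/((-10)**3 - 322467) = 1/(-1000 - 322467) = 1/(-323467) = -1/323467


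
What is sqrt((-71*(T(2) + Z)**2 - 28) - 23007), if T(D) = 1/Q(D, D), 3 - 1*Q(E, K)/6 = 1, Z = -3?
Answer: I*sqrt(3404015)/12 ≈ 153.75*I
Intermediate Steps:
Q(E, K) = 12 (Q(E, K) = 18 - 6*1 = 18 - 6 = 12)
T(D) = 1/12
sqrt((-71*(T(2) + Z)**2 - 28) - 23007) = sqrt((-71*(1/12 - 3)**2 - 28) - 23007) = sqrt((-71*(-35/12)**2 - 28) - 23007) = sqrt((-71*1225/144 - 28) - 23007) = sqrt((-86975/144 - 28) - 23007) = sqrt(-91007/144 - 23007) = sqrt(-3404015/144) = I*sqrt(3404015)/12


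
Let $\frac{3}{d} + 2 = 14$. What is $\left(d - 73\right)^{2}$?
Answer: $\frac{84681}{16} \approx 5292.6$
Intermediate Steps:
$d = \frac{1}{4}$ ($d = \frac{3}{-2 + 14} = \frac{3}{12} = 3 \cdot \frac{1}{12} = \frac{1}{4} \approx 0.25$)
$\left(d - 73\right)^{2} = \left(\frac{1}{4} - 73\right)^{2} = \left(- \frac{291}{4}\right)^{2} = \frac{84681}{16}$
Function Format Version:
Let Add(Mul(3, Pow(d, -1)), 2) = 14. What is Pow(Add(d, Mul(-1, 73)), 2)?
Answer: Rational(84681, 16) ≈ 5292.6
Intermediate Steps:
d = Rational(1, 4) (d = Mul(3, Pow(Add(-2, 14), -1)) = Mul(3, Pow(12, -1)) = Mul(3, Rational(1, 12)) = Rational(1, 4) ≈ 0.25000)
Pow(Add(d, Mul(-1, 73)), 2) = Pow(Add(Rational(1, 4), Mul(-1, 73)), 2) = Pow(Add(Rational(1, 4), -73), 2) = Pow(Rational(-291, 4), 2) = Rational(84681, 16)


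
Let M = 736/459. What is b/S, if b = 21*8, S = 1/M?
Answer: 41216/153 ≈ 269.39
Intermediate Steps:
M = 736/459 (M = 736*(1/459) = 736/459 ≈ 1.6035)
S = 459/736 (S = 1/(736/459) = 459/736 ≈ 0.62364)
b = 168
b/S = 168/(459/736) = 168*(736/459) = 41216/153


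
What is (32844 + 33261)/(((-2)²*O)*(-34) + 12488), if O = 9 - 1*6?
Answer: 13221/2416 ≈ 5.4723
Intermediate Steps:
O = 3 (O = 9 - 6 = 3)
(32844 + 33261)/(((-2)²*O)*(-34) + 12488) = (32844 + 33261)/(((-2)²*3)*(-34) + 12488) = 66105/((4*3)*(-34) + 12488) = 66105/(12*(-34) + 12488) = 66105/(-408 + 12488) = 66105/12080 = 66105*(1/12080) = 13221/2416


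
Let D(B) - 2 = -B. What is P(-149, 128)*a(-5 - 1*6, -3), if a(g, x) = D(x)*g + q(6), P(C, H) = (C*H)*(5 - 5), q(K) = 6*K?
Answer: 0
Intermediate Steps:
D(B) = 2 - B
P(C, H) = 0 (P(C, H) = (C*H)*0 = 0)
a(g, x) = 36 + g*(2 - x) (a(g, x) = (2 - x)*g + 6*6 = g*(2 - x) + 36 = 36 + g*(2 - x))
P(-149, 128)*a(-5 - 1*6, -3) = 0*(36 - (-5 - 1*6)*(-2 - 3)) = 0*(36 - 1*(-5 - 6)*(-5)) = 0*(36 - 1*(-11)*(-5)) = 0*(36 - 55) = 0*(-19) = 0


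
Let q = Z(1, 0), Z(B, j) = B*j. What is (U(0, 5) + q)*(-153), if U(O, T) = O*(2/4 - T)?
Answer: 0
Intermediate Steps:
U(O, T) = O*(1/2 - T) (U(O, T) = O*(2*(1/4) - T) = O*(1/2 - T))
q = 0 (q = 1*0 = 0)
(U(0, 5) + q)*(-153) = (0*(1/2 - 1*5) + 0)*(-153) = (0*(1/2 - 5) + 0)*(-153) = (0*(-9/2) + 0)*(-153) = (0 + 0)*(-153) = 0*(-153) = 0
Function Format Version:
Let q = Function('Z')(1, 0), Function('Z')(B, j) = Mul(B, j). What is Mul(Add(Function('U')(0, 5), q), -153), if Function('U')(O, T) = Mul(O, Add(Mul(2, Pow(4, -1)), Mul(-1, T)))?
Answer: 0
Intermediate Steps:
Function('U')(O, T) = Mul(O, Add(Rational(1, 2), Mul(-1, T))) (Function('U')(O, T) = Mul(O, Add(Mul(2, Rational(1, 4)), Mul(-1, T))) = Mul(O, Add(Rational(1, 2), Mul(-1, T))))
q = 0 (q = Mul(1, 0) = 0)
Mul(Add(Function('U')(0, 5), q), -153) = Mul(Add(Mul(0, Add(Rational(1, 2), Mul(-1, 5))), 0), -153) = Mul(Add(Mul(0, Add(Rational(1, 2), -5)), 0), -153) = Mul(Add(Mul(0, Rational(-9, 2)), 0), -153) = Mul(Add(0, 0), -153) = Mul(0, -153) = 0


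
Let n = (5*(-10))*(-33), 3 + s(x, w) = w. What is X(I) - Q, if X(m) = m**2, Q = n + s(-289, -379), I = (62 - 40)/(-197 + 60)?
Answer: -23798608/18769 ≈ -1268.0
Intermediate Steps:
s(x, w) = -3 + w
n = 1650 (n = -50*(-33) = 1650)
I = -22/137 (I = 22/(-137) = 22*(-1/137) = -22/137 ≈ -0.16058)
Q = 1268 (Q = 1650 + (-3 - 379) = 1650 - 382 = 1268)
X(I) - Q = (-22/137)**2 - 1*1268 = 484/18769 - 1268 = -23798608/18769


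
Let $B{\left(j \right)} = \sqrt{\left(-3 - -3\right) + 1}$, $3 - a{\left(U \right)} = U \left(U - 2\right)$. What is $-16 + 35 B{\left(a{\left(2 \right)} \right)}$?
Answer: $19$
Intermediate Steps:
$a{\left(U \right)} = 3 - U \left(-2 + U\right)$ ($a{\left(U \right)} = 3 - U \left(U - 2\right) = 3 - U \left(-2 + U\right)$)
$B{\left(j \right)} = 1$ ($B{\left(j \right)} = \sqrt{\left(-3 + 3\right) + 1} = \sqrt{0 + 1} = \sqrt{1} = 1$)
$-16 + 35 B{\left(a{\left(2 \right)} \right)} = -16 + 35 \cdot 1 = -16 + 35 = 19$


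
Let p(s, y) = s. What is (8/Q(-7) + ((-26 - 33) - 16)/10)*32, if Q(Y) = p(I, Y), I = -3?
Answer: -976/3 ≈ -325.33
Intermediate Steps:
Q(Y) = -3
(8/Q(-7) + ((-26 - 33) - 16)/10)*32 = (8/(-3) + ((-26 - 33) - 16)/10)*32 = (8*(-⅓) + (-59 - 16)*(⅒))*32 = (-8/3 - 75*⅒)*32 = (-8/3 - 15/2)*32 = -61/6*32 = -976/3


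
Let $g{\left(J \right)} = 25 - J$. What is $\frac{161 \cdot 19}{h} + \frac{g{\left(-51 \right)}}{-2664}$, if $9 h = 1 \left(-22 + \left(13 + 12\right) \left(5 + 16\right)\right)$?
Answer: $\frac{18326089}{334998} \approx 54.705$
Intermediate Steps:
$h = \frac{503}{9}$ ($h = \frac{1 \left(-22 + \left(13 + 12\right) \left(5 + 16\right)\right)}{9} = \frac{1 \left(-22 + 25 \cdot 21\right)}{9} = \frac{1 \left(-22 + 525\right)}{9} = \frac{1 \cdot 503}{9} = \frac{1}{9} \cdot 503 = \frac{503}{9} \approx 55.889$)
$\frac{161 \cdot 19}{h} + \frac{g{\left(-51 \right)}}{-2664} = \frac{161 \cdot 19}{\frac{503}{9}} + \frac{25 - -51}{-2664} = 3059 \cdot \frac{9}{503} + \left(25 + 51\right) \left(- \frac{1}{2664}\right) = \frac{27531}{503} + 76 \left(- \frac{1}{2664}\right) = \frac{27531}{503} - \frac{19}{666} = \frac{18326089}{334998}$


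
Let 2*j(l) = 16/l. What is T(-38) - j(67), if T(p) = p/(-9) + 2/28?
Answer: 35239/8442 ≈ 4.1742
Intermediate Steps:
T(p) = 1/14 - p/9 (T(p) = p*(-⅑) + 2*(1/28) = -p/9 + 1/14 = 1/14 - p/9)
j(l) = 8/l (j(l) = (16/l)/2 = 8/l)
T(-38) - j(67) = (1/14 - ⅑*(-38)) - 8/67 = (1/14 + 38/9) - 8/67 = 541/126 - 1*8/67 = 541/126 - 8/67 = 35239/8442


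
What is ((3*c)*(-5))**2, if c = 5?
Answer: 5625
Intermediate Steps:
((3*c)*(-5))**2 = ((3*5)*(-5))**2 = (15*(-5))**2 = (-75)**2 = 5625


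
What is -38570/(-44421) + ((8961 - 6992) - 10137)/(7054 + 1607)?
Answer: -9591986/128243427 ≈ -0.074795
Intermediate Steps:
-38570/(-44421) + ((8961 - 6992) - 10137)/(7054 + 1607) = -38570*(-1/44421) + (1969 - 10137)/8661 = 38570/44421 - 8168*1/8661 = 38570/44421 - 8168/8661 = -9591986/128243427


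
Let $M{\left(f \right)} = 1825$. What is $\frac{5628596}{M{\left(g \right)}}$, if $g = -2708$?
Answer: $\frac{5628596}{1825} \approx 3084.2$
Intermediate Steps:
$\frac{5628596}{M{\left(g \right)}} = \frac{5628596}{1825}$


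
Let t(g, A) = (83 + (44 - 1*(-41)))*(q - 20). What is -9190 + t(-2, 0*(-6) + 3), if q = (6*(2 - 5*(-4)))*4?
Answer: 76154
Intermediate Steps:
q = 528 (q = (6*(2 + 20))*4 = (6*22)*4 = 132*4 = 528)
t(g, A) = 85344 (t(g, A) = (83 + (44 - 1*(-41)))*(528 - 20) = (83 + (44 + 41))*508 = (83 + 85)*508 = 168*508 = 85344)
-9190 + t(-2, 0*(-6) + 3) = -9190 + 85344 = 76154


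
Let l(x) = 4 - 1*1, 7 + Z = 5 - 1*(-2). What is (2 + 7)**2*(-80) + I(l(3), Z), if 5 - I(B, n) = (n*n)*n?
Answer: -6475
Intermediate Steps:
Z = 0 (Z = -7 + (5 - 1*(-2)) = -7 + (5 + 2) = -7 + 7 = 0)
l(x) = 3 (l(x) = 4 - 1 = 3)
I(B, n) = 5 - n**3 (I(B, n) = 5 - n*n*n = 5 - n**2*n = 5 - n**3)
(2 + 7)**2*(-80) + I(l(3), Z) = (2 + 7)**2*(-80) + (5 - 1*0**3) = 9**2*(-80) + (5 - 1*0) = 81*(-80) + (5 + 0) = -6480 + 5 = -6475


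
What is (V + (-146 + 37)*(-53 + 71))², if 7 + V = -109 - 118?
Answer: 4822416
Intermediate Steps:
V = -234 (V = -7 + (-109 - 118) = -7 - 227 = -234)
(V + (-146 + 37)*(-53 + 71))² = (-234 + (-146 + 37)*(-53 + 71))² = (-234 - 109*18)² = (-234 - 1962)² = (-2196)² = 4822416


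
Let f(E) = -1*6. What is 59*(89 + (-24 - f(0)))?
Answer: 4189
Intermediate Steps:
f(E) = -6
59*(89 + (-24 - f(0))) = 59*(89 + (-24 - 1*(-6))) = 59*(89 + (-24 + 6)) = 59*(89 - 18) = 59*71 = 4189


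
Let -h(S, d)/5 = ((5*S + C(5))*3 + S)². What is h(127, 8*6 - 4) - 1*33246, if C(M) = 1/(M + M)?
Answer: -413689249/20 ≈ -2.0684e+7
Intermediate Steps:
C(M) = 1/(2*M)
h(S, d) = -5*(3/10 + 16*S)² (h(S, d) = -5*((5*S + (½)/5)*3 + S)² = -5*((5*S + (½)*(⅕))*3 + S)² = -5*((5*S + ⅒)*3 + S)² = -5*((⅒ + 5*S)*3 + S)² = -5*((3/10 + 15*S) + S)² = -5*(3/10 + 16*S)²)
h(127, 8*6 - 4) - 1*33246 = -(3 + 160*127)²/20 - 1*33246 = -(3 + 20320)²/20 - 33246 = -1/20*20323² - 33246 = -1/20*413024329 - 33246 = -413024329/20 - 33246 = -413689249/20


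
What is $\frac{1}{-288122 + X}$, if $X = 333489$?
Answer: $\frac{1}{45367} \approx 2.2042 \cdot 10^{-5}$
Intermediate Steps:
$\frac{1}{-288122 + X} = \frac{1}{-288122 + 333489} = \frac{1}{45367}$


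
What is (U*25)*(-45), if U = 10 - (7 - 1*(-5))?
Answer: 2250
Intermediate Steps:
U = -2 (U = 10 - (7 + 5) = 10 - 1*12 = 10 - 12 = -2)
(U*25)*(-45) = -2*25*(-45) = -50*(-45) = 2250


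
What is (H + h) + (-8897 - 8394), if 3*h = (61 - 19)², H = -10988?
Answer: -27691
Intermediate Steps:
h = 588 (h = (61 - 19)²/3 = (⅓)*42² = (⅓)*1764 = 588)
(H + h) + (-8897 - 8394) = (-10988 + 588) + (-8897 - 8394) = -10400 - 17291 = -27691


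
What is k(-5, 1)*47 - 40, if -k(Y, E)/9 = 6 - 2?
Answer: -1732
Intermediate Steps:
k(Y, E) = -36 (k(Y, E) = -9*(6 - 2) = -9*4 = -36)
k(-5, 1)*47 - 40 = -36*47 - 40 = -1692 - 40 = -1732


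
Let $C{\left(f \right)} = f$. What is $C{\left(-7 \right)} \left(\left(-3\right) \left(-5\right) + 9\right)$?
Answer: $-168$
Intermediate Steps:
$C{\left(-7 \right)} \left(\left(-3\right) \left(-5\right) + 9\right) = - 7 \left(\left(-3\right) \left(-5\right) + 9\right) = - 7 \left(15 + 9\right) = \left(-7\right) 24 = -168$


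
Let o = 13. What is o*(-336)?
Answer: -4368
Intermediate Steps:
o*(-336) = 13*(-336) = -4368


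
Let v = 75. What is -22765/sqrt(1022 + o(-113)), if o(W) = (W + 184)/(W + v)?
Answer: -4553*sqrt(1473070)/7753 ≈ -712.75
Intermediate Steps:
o(W) = (184 + W)/(75 + W) (o(W) = (W + 184)/(W + 75) = (184 + W)/(75 + W))
-22765/sqrt(1022 + o(-113)) = -22765/sqrt(1022 + (184 - 113)/(75 - 113)) = -22765/sqrt(1022 + 71/(-38)) = -22765/sqrt(1022 - 1/38*71) = -22765/sqrt(1022 - 71/38) = -22765*sqrt(1473070)/38765 = -4553*sqrt(1473070)/7753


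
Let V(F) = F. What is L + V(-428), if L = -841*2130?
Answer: -1791758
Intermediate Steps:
L = -1791330
L + V(-428) = -1791330 - 428 = -1791758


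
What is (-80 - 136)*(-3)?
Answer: 648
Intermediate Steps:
(-80 - 136)*(-3) = -216*(-3) = 648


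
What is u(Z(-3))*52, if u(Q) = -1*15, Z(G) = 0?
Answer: -780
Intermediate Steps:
u(Q) = -15
u(Z(-3))*52 = -15*52 = -780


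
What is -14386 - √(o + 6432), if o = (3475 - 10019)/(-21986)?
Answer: -14386 - 2*√194329439066/10993 ≈ -14466.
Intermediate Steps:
o = 3272/10993 (o = -6544*(-1/21986) = 3272/10993 ≈ 0.29764)
-14386 - √(o + 6432) = -14386 - √(3272/10993 + 6432) = -14386 - √(70710248/10993) = -14386 - 2*√194329439066/10993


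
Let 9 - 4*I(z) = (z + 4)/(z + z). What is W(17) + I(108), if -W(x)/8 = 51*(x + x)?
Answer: -1497947/108 ≈ -13870.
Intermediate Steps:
W(x) = -816*x (W(x) = -408*(x + x) = -408*2*x = -816*x)
I(z) = 9/4 - (4 + z)/(8*z) (I(z) = 9/4 - (z + 4)/(4*(z + z)) = 9/4 - (4 + z)/(4*(2*z)) = 9/4 - (4 + z)*1/(2*z)/4 = 9/4 - (4 + z)/(8*z))
W(17) + I(108) = -816*17 + (⅛)*(-4 + 17*108)/108 = -13872 + (⅛)*(1/108)*(-4 + 1836) = -13872 + (⅛)*(1/108)*1832 = -13872 + 229/108 = -1497947/108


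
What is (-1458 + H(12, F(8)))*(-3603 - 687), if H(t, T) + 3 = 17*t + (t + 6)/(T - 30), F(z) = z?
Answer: 5396040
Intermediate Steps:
H(t, T) = -3 + 17*t + (6 + t)/(-30 + T) (H(t, T) = -3 + (17*t + (t + 6)/(T - 30)) = -3 + (17*t + (6 + t)/(-30 + T)) = -3 + 17*t + (6 + t)/(-30 + T))
(-1458 + H(12, F(8)))*(-3603 - 687) = (-1458 + (96 - 509*12 - 3*8 + 17*8*12)/(-30 + 8))*(-3603 - 687) = (-1458 + (96 - 6108 - 24 + 1632)/(-22))*(-4290) = (-1458 - 1/22*(-4404))*(-4290) = (-1458 + 2202/11)*(-4290) = -13836/11*(-4290) = 5396040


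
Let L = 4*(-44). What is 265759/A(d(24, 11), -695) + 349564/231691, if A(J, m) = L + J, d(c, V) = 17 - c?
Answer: -61509998257/42399453 ≈ -1450.7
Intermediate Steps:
L = -176
A(J, m) = -176 + J
265759/A(d(24, 11), -695) + 349564/231691 = 265759/(-176 + (17 - 1*24)) + 349564/231691 = 265759/(-176 + (17 - 24)) + 349564*(1/231691) = 265759/(-176 - 7) + 349564/231691 = 265759/(-183) + 349564/231691 = 265759*(-1/183) + 349564/231691 = -265759/183 + 349564/231691 = -61509998257/42399453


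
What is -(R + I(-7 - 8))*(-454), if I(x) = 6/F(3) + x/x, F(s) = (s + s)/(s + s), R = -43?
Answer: -16344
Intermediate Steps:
F(s) = 1 (F(s) = (2*s)/((2*s)) = (2*s)*(1/(2*s)) = 1)
I(x) = 7 (I(x) = 6/1 + x/x = 6*1 + 1 = 6 + 1 = 7)
-(R + I(-7 - 8))*(-454) = -(-43 + 7)*(-454) = -(-36)*(-454) = -1*16344 = -16344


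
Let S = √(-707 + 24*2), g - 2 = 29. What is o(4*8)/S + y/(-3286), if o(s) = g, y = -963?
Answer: 963/3286 - 31*I*√659/659 ≈ 0.29306 - 1.2076*I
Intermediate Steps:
g = 31 (g = 2 + 29 = 31)
o(s) = 31
S = I*√659 (S = √(-707 + 48) = √(-659) = I*√659 ≈ 25.671*I)
o(4*8)/S + y/(-3286) = 31/((I*√659)) - 963/(-3286) = 31*(-I*√659/659) - 963*(-1/3286) = -31*I*√659/659 + 963/3286 = 963/3286 - 31*I*√659/659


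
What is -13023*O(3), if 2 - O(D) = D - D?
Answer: -26046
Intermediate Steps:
O(D) = 2 (O(D) = 2 - (D - D) = 2 - 1*0 = 2 + 0 = 2)
-13023*O(3) = -13023*2 = -26046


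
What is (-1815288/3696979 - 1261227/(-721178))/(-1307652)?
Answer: -1117861321323/1162145168799365608 ≈ -9.6189e-7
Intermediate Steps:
(-1815288/3696979 - 1261227/(-721178))/(-1307652) = (-1815288*1/3696979 - 1261227*(-1/721178))*(-1/1307652) = (-1815288/3696979 + 1261227/721178)*(-1/1307652) = (3353583963969/2666179921262)*(-1/1307652) = -1117861321323/1162145168799365608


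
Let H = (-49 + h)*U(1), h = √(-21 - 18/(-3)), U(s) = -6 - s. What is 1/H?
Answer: 7/2416 + I*√15/16912 ≈ 0.0028974 + 0.00022901*I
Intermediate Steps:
h = I*√15 (h = √(-21 - 18*(-⅓)) = √(-21 + 6) = √(-15) = I*√15 ≈ 3.873*I)
H = 343 - 7*I*√15 (H = (-49 + I*√15)*(-6 - 1*1) = (-49 + I*√15)*(-6 - 1) = (-49 + I*√15)*(-7) = 343 - 7*I*√15 ≈ 343.0 - 27.111*I)
1/H = 1/(343 - 7*I*√15)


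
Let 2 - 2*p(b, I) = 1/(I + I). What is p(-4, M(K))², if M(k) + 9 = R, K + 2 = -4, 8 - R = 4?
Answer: 441/400 ≈ 1.1025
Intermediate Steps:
R = 4 (R = 8 - 1*4 = 8 - 4 = 4)
K = -6 (K = -2 - 4 = -6)
M(k) = -5 (M(k) = -9 + 4 = -5)
p(b, I) = 1 - 1/(4*I) (p(b, I) = 1 - 1/(2*(I + I)) = 1 - 1/(2*I)/2 = 1 - 1/(4*I))
p(-4, M(K))² = ((-¼ - 5)/(-5))² = (-⅕*(-21/4))² = (21/20)² = 441/400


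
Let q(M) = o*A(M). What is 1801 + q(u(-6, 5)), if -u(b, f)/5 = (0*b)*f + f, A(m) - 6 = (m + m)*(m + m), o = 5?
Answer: 14331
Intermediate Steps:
A(m) = 6 + 4*m**2 (A(m) = 6 + (m + m)*(m + m) = 6 + (2*m)*(2*m) = 6 + 4*m**2)
u(b, f) = -5*f (u(b, f) = -5*((0*b)*f + f) = -5*(0*f + f) = -5*(0 + f) = -5*f)
q(M) = 30 + 20*M**2 (q(M) = 5*(6 + 4*M**2) = 30 + 20*M**2)
1801 + q(u(-6, 5)) = 1801 + (30 + 20*(-5*5)**2) = 1801 + (30 + 20*(-25)**2) = 1801 + (30 + 20*625) = 1801 + (30 + 12500) = 1801 + 12530 = 14331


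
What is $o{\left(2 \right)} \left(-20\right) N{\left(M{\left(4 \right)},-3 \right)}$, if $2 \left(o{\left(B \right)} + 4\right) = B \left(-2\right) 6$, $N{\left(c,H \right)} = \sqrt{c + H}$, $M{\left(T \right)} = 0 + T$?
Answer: $320$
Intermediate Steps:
$M{\left(T \right)} = T$
$N{\left(c,H \right)} = \sqrt{H + c}$
$o{\left(B \right)} = -4 - 6 B$ ($o{\left(B \right)} = -4 + \frac{B \left(-2\right) 6}{2} = -4 + \frac{- 2 B 6}{2} = -4 + \frac{\left(-12\right) B}{2} = -4 - 6 B$)
$o{\left(2 \right)} \left(-20\right) N{\left(M{\left(4 \right)},-3 \right)} = \left(-4 - 12\right) \left(-20\right) \sqrt{-3 + 4} = \left(-4 - 12\right) \left(-20\right) \sqrt{1} = \left(-16\right) \left(-20\right) 1 = 320 \cdot 1 = 320$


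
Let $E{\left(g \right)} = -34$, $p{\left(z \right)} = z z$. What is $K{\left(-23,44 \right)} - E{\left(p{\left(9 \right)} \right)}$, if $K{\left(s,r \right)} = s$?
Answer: $11$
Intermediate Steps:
$p{\left(z \right)} = z^{2}$
$K{\left(-23,44 \right)} - E{\left(p{\left(9 \right)} \right)} = -23 - -34 = -23 + 34 = 11$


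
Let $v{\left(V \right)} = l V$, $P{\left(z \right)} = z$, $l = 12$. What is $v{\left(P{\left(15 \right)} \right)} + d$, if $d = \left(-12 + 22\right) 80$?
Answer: $980$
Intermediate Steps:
$d = 800$ ($d = 10 \cdot 80 = 800$)
$v{\left(V \right)} = 12 V$
$v{\left(P{\left(15 \right)} \right)} + d = 12 \cdot 15 + 800 = 180 + 800 = 980$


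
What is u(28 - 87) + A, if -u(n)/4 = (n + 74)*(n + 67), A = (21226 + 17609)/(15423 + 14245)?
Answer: -14201805/29668 ≈ -478.69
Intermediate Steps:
A = 38835/29668 ≈ 1.3090
u(n) = -4*(67 + n)*(74 + n) (u(n) = -4*(n + 74)*(n + 67) = -4*(74 + n)*(67 + n) = -4*(67 + n)*(74 + n))
u(28 - 87) + A = (-19832 - 564*(28 - 87) - 4*(28 - 87)**2) + 38835/29668 = (-19832 - 564*(-59) - 4*(-59)**2) + 38835/29668 = (-19832 + 33276 - 4*3481) + 38835/29668 = (-19832 + 33276 - 13924) + 38835/29668 = -480 + 38835/29668 = -14201805/29668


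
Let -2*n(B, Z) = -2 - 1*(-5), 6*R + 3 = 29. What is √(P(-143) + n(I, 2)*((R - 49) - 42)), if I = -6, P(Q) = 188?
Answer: √318 ≈ 17.833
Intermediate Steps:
R = 13/3 (R = -½ + (⅙)*29 = -½ + 29/6 = 13/3 ≈ 4.3333)
n(B, Z) = -3/2 (n(B, Z) = -(-2 - 1*(-5))/2 = -(-2 + 5)/2 = -½*3 = -3/2)
√(P(-143) + n(I, 2)*((R - 49) - 42)) = √(188 - 3*((13/3 - 49) - 42)/2) = √(188 - 3*(-134/3 - 42)/2) = √(188 - 3/2*(-260/3)) = √(188 + 130) = √318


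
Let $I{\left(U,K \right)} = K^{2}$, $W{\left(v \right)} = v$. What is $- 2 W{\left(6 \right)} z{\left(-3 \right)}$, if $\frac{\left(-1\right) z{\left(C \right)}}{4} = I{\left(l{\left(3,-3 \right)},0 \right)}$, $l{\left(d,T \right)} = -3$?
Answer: $0$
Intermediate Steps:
$z{\left(C \right)} = 0$ ($z{\left(C \right)} = - 4 \cdot 0^{2} = \left(-4\right) 0 = 0$)
$- 2 W{\left(6 \right)} z{\left(-3 \right)} = \left(-2\right) 6 \cdot 0 = \left(-12\right) 0 = 0$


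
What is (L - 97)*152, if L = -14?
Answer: -16872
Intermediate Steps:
(L - 97)*152 = (-14 - 97)*152 = -111*152 = -16872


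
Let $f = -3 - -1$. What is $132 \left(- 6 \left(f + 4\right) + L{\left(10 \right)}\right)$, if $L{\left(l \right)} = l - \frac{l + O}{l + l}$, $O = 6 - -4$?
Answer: $-396$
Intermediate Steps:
$f = -2$ ($f = -3 + 1 = -2$)
$O = 10$ ($O = 6 + 4 = 10$)
$L{\left(l \right)} = l - \frac{10 + l}{2 l}$ ($L{\left(l \right)} = l - \frac{l + 10}{l + l} = l - \frac{10 + l}{2 l}$)
$132 \left(- 6 \left(f + 4\right) + L{\left(10 \right)}\right) = 132 \left(- 6 \left(-2 + 4\right) - \left(- \frac{19}{2} + \frac{1}{2}\right)\right) = 132 \left(\left(-6\right) 2 - -9\right) = 132 \left(-12 - -9\right) = 132 \left(-12 + 9\right) = 132 \left(-3\right) = -396$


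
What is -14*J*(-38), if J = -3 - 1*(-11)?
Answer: 4256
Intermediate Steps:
J = 8 (J = -3 + 11 = 8)
-14*J*(-38) = -14*8*(-38) = -112*(-38) = 4256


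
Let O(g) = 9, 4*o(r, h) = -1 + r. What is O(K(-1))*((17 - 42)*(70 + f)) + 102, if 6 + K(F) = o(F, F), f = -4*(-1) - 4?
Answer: -15648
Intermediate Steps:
o(r, h) = -¼ + r/4 (o(r, h) = (-1 + r)/4 = -¼ + r/4)
f = 0 (f = 4 - 4 = 0)
K(F) = -25/4 + F/4 (K(F) = -6 + (-¼ + F/4) = -25/4 + F/4)
O(K(-1))*((17 - 42)*(70 + f)) + 102 = 9*((17 - 42)*(70 + 0)) + 102 = 9*(-25*70) + 102 = 9*(-1750) + 102 = -15750 + 102 = -15648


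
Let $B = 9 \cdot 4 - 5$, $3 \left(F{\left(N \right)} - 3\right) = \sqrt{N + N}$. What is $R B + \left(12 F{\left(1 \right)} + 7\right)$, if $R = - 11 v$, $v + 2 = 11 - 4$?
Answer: $-1662 + 4 \sqrt{2} \approx -1656.3$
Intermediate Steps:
$v = 5$ ($v = -2 + \left(11 - 4\right) = -2 + 7 = 5$)
$F{\left(N \right)} = 3 + \frac{\sqrt{2} \sqrt{N}}{3}$ ($F{\left(N \right)} = 3 + \frac{\sqrt{N + N}}{3} = 3 + \frac{\sqrt{2 N}}{3} = 3 + \frac{\sqrt{2} \sqrt{N}}{3}$)
$R = -55$ ($R = \left(-11\right) 5 = -55$)
$B = 31$ ($B = 36 - 5 = 31$)
$R B + \left(12 F{\left(1 \right)} + 7\right) = \left(-55\right) 31 + \left(12 \left(3 + \frac{\sqrt{2} \sqrt{1}}{3}\right) + 7\right) = -1705 + \left(12 \left(3 + \frac{1}{3} \sqrt{2} \cdot 1\right) + 7\right) = -1705 + \left(12 \left(3 + \frac{\sqrt{2}}{3}\right) + 7\right) = -1705 + \left(\left(36 + 4 \sqrt{2}\right) + 7\right) = -1705 + \left(43 + 4 \sqrt{2}\right) = -1662 + 4 \sqrt{2}$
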